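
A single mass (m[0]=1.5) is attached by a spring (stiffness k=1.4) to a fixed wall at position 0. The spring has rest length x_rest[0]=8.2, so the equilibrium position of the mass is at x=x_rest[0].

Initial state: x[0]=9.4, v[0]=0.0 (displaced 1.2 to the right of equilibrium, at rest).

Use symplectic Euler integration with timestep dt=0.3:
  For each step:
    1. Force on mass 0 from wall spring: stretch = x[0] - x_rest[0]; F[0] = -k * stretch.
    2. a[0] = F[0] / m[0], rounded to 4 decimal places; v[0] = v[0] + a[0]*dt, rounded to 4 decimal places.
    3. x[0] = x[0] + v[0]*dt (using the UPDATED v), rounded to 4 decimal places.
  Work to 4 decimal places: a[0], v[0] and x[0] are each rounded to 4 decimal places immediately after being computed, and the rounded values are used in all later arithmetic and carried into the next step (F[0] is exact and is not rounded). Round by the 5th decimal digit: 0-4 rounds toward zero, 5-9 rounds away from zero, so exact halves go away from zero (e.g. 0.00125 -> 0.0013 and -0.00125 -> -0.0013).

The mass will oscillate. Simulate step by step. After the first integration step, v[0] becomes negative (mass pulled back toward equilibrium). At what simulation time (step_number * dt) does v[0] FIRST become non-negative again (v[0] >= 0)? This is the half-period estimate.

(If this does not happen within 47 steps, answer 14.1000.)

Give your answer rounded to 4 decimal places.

Step 0: x=[9.4000] v=[0.0000]
Step 1: x=[9.2992] v=[-0.3360]
Step 2: x=[9.1061] v=[-0.6438]
Step 3: x=[8.8369] v=[-0.8975]
Step 4: x=[8.5142] v=[-1.0758]
Step 5: x=[8.1651] v=[-1.1638]
Step 6: x=[7.8189] v=[-1.1540]
Step 7: x=[7.5047] v=[-1.0473]
Step 8: x=[7.2489] v=[-0.8526]
Step 9: x=[7.0730] v=[-0.5863]
Step 10: x=[6.9918] v=[-0.2707]
Step 11: x=[7.0121] v=[0.0676]
First v>=0 after going negative at step 11, time=3.3000

Answer: 3.3000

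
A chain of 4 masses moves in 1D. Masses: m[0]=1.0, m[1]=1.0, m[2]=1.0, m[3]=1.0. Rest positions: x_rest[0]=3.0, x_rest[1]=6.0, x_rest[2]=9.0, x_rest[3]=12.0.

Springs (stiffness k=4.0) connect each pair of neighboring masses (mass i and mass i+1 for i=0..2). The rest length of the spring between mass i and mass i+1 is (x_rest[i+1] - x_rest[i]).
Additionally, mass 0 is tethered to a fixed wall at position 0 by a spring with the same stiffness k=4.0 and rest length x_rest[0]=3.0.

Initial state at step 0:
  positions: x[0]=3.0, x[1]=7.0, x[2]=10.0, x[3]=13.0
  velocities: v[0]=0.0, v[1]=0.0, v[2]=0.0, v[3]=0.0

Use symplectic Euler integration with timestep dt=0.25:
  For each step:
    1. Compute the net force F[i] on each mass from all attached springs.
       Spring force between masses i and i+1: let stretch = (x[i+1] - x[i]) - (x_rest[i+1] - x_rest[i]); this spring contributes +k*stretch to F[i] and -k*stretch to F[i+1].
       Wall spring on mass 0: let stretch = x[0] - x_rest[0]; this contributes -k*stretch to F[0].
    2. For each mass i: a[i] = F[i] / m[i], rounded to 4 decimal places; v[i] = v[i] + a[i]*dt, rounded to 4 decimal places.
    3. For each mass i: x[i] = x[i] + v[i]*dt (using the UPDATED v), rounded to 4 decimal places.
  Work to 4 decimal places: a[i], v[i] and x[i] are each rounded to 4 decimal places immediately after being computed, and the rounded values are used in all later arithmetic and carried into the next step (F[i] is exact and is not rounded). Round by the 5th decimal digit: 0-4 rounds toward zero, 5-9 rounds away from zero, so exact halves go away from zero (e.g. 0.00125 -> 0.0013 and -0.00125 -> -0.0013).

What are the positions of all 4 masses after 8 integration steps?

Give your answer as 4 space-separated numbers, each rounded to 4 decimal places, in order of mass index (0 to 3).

Step 0: x=[3.0000 7.0000 10.0000 13.0000] v=[0.0000 0.0000 0.0000 0.0000]
Step 1: x=[3.2500 6.7500 10.0000 13.0000] v=[1.0000 -1.0000 0.0000 0.0000]
Step 2: x=[3.5625 6.4375 9.9375 13.0000] v=[1.2500 -1.2500 -0.2500 0.0000]
Step 3: x=[3.7031 6.2813 9.7656 12.9844] v=[0.5625 -0.6250 -0.6875 -0.0625]
Step 4: x=[3.5625 6.3516 9.5274 12.9141] v=[-0.5624 0.2811 -0.9530 -0.2813]
Step 5: x=[3.2286 6.5186 9.3419 12.7471] v=[-1.3358 0.6678 -0.7421 -0.6680]
Step 6: x=[2.9100 6.5689 9.3019 12.4788] v=[-1.2744 0.2011 -0.1602 -1.0732]
Step 7: x=[2.7786 6.3877 9.3728 12.1663] v=[-0.5255 -0.7248 0.2837 -1.2501]
Step 8: x=[2.8549 6.0505 9.3958 11.9054] v=[0.3050 -1.3488 0.0921 -1.0436]

Answer: 2.8549 6.0505 9.3958 11.9054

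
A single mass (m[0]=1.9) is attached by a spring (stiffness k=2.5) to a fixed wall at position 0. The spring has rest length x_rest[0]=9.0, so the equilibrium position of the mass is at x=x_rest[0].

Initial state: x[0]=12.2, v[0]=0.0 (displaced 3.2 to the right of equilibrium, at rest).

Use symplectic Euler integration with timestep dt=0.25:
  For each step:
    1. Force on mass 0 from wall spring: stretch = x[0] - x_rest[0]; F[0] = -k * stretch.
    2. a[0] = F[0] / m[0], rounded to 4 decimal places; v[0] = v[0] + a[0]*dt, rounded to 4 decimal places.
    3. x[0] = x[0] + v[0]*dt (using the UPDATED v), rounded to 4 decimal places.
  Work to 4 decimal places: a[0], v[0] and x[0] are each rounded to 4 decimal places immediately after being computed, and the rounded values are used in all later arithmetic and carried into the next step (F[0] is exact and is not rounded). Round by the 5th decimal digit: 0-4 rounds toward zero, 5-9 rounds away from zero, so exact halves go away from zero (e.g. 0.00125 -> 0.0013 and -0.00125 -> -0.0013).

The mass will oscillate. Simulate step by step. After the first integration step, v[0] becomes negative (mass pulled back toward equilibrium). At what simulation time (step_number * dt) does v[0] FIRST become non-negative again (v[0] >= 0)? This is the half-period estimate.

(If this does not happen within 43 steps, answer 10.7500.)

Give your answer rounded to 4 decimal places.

Answer: 2.7500

Derivation:
Step 0: x=[12.2000] v=[0.0000]
Step 1: x=[11.9369] v=[-1.0526]
Step 2: x=[11.4322] v=[-2.0187]
Step 3: x=[10.7275] v=[-2.8188]
Step 4: x=[9.8807] v=[-3.3871]
Step 5: x=[8.9615] v=[-3.6768]
Step 6: x=[8.0455] v=[-3.6641]
Step 7: x=[7.2080] v=[-3.3501]
Step 8: x=[6.5179] v=[-2.7606]
Step 9: x=[6.0319] v=[-1.9441]
Step 10: x=[5.7900] v=[-0.9678]
Step 11: x=[5.8120] v=[0.0881]
First v>=0 after going negative at step 11, time=2.7500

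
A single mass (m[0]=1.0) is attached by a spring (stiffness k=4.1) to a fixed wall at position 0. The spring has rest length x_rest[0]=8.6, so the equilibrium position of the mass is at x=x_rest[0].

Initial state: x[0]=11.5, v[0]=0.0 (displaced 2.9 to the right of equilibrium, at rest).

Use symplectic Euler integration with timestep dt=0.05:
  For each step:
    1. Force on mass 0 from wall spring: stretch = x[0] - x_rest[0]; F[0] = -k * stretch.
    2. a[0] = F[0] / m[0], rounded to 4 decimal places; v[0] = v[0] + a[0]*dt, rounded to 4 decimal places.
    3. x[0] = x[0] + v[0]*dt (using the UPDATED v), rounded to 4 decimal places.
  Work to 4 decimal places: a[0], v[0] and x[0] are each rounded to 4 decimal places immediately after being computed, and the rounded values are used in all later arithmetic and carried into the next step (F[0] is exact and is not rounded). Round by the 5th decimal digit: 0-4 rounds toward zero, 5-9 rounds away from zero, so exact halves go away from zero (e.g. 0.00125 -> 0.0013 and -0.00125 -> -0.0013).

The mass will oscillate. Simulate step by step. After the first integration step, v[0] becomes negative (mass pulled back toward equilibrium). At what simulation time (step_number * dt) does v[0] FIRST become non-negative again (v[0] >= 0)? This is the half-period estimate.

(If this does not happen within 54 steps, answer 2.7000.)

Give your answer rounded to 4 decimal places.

Step 0: x=[11.5000] v=[0.0000]
Step 1: x=[11.4703] v=[-0.5945]
Step 2: x=[11.4112] v=[-1.1829]
Step 3: x=[11.3232] v=[-1.7592]
Step 4: x=[11.2073] v=[-2.3175]
Step 5: x=[11.0647] v=[-2.8520]
Step 6: x=[10.8968] v=[-3.3573]
Step 7: x=[10.7054] v=[-3.8281]
Step 8: x=[10.4924] v=[-4.2597]
Step 9: x=[10.2600] v=[-4.6476]
Step 10: x=[10.0106] v=[-4.9879]
Step 11: x=[9.7467] v=[-5.2771]
Step 12: x=[9.4711] v=[-5.5122]
Step 13: x=[9.1866] v=[-5.6908]
Step 14: x=[8.8960] v=[-5.8111]
Step 15: x=[8.6024] v=[-5.8718]
Step 16: x=[8.3088] v=[-5.8723]
Step 17: x=[8.0182] v=[-5.8126]
Step 18: x=[7.7335] v=[-5.6933]
Step 19: x=[7.4577] v=[-5.5157]
Step 20: x=[7.1936] v=[-5.2815]
Step 21: x=[6.9439] v=[-4.9932]
Step 22: x=[6.7112] v=[-4.6537]
Step 23: x=[6.4979] v=[-4.2665]
Step 24: x=[6.3061] v=[-3.8356]
Step 25: x=[6.1378] v=[-3.3654]
Step 26: x=[5.9948] v=[-2.8607]
Step 27: x=[5.8785] v=[-2.3266]
Step 28: x=[5.7901] v=[-1.7687]
Step 29: x=[5.7305] v=[-1.1927]
Step 30: x=[5.7003] v=[-0.6045]
Step 31: x=[5.6998] v=[-0.0101]
Step 32: x=[5.7290] v=[0.5844]
First v>=0 after going negative at step 32, time=1.6000

Answer: 1.6000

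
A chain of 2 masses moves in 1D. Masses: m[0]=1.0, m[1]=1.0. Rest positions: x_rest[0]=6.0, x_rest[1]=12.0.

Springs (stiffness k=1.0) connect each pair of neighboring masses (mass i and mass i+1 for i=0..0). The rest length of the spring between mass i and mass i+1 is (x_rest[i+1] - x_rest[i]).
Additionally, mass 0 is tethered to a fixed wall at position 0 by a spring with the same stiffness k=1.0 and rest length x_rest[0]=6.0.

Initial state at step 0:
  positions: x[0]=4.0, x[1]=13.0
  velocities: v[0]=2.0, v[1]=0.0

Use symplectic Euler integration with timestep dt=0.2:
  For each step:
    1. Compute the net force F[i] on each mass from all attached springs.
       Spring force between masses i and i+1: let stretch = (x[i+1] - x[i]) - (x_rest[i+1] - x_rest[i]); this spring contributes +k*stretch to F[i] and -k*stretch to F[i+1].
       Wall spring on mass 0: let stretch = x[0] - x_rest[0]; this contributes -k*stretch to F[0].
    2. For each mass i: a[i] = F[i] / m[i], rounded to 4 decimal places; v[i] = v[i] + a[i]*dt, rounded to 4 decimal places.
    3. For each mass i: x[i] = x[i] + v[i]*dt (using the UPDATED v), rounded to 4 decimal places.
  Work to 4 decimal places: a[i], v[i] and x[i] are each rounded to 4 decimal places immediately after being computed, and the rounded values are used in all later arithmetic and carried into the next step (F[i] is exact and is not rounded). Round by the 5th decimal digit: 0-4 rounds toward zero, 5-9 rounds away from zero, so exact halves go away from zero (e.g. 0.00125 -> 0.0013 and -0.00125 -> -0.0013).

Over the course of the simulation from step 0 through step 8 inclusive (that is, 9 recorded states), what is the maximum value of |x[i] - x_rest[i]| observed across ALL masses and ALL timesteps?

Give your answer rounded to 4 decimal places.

Step 0: x=[4.0000 13.0000] v=[2.0000 0.0000]
Step 1: x=[4.6000 12.8800] v=[3.0000 -0.6000]
Step 2: x=[5.3472 12.6688] v=[3.7360 -1.0560]
Step 3: x=[6.1734 12.4047] v=[4.1309 -1.3203]
Step 4: x=[7.0019 12.1314] v=[4.1425 -1.3666]
Step 5: x=[7.7555 11.8929] v=[3.7680 -1.1925]
Step 6: x=[8.3644 11.7289] v=[3.0444 -0.8200]
Step 7: x=[8.7733 11.6703] v=[2.0444 -0.2929]
Step 8: x=[8.9471 11.7358] v=[0.8691 0.3277]
Max displacement = 2.9471

Answer: 2.9471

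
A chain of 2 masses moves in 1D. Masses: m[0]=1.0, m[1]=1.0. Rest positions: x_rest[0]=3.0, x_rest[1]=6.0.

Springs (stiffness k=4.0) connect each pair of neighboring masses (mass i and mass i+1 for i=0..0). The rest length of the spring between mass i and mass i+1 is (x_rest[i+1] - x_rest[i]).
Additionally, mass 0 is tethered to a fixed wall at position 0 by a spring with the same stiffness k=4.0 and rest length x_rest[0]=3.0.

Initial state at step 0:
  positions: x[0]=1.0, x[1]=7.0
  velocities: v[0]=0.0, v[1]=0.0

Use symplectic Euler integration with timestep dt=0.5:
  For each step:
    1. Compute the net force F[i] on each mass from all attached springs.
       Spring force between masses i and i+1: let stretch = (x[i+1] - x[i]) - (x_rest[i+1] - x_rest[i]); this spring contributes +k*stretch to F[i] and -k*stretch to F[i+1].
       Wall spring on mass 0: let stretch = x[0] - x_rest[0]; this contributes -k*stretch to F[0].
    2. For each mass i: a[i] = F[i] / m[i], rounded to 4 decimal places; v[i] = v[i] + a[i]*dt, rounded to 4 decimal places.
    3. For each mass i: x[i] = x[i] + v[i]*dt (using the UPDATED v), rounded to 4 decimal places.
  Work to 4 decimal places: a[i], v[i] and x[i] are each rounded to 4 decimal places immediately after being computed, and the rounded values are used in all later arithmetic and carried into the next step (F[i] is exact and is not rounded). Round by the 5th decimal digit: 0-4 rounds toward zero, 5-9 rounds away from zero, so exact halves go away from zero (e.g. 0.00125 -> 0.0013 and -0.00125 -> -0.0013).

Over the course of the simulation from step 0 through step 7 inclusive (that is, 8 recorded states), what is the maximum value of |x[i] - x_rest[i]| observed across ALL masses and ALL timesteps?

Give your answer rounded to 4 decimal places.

Step 0: x=[1.0000 7.0000] v=[0.0000 0.0000]
Step 1: x=[6.0000 4.0000] v=[10.0000 -6.0000]
Step 2: x=[3.0000 6.0000] v=[-6.0000 4.0000]
Step 3: x=[0.0000 8.0000] v=[-6.0000 4.0000]
Step 4: x=[5.0000 5.0000] v=[10.0000 -6.0000]
Step 5: x=[5.0000 5.0000] v=[0.0000 0.0000]
Step 6: x=[0.0000 8.0000] v=[-10.0000 6.0000]
Step 7: x=[3.0000 6.0000] v=[6.0000 -4.0000]
Max displacement = 3.0000

Answer: 3.0000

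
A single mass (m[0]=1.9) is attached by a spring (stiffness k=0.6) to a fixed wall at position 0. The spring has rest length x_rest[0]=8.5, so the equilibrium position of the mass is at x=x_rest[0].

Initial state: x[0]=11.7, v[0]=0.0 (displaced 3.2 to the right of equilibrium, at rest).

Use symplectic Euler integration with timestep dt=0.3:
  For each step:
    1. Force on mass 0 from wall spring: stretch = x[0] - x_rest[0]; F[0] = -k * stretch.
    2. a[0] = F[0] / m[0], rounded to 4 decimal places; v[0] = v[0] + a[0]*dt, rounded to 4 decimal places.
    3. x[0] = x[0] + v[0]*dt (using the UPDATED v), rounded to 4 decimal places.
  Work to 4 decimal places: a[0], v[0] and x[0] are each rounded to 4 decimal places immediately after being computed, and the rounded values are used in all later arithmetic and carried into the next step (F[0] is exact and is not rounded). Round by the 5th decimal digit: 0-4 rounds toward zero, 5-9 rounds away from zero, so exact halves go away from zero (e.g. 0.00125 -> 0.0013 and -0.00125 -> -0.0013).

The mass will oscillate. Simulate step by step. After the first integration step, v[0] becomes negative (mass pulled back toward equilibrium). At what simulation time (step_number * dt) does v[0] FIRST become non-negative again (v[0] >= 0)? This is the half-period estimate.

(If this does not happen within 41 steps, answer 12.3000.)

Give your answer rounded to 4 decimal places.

Answer: 5.7000

Derivation:
Step 0: x=[11.7000] v=[0.0000]
Step 1: x=[11.6090] v=[-0.3032]
Step 2: x=[11.4297] v=[-0.5977]
Step 3: x=[11.1671] v=[-0.8753]
Step 4: x=[10.8287] v=[-1.1280]
Step 5: x=[10.4241] v=[-1.3486]
Step 6: x=[9.9648] v=[-1.5309]
Step 7: x=[9.4639] v=[-1.6697]
Step 8: x=[8.9356] v=[-1.7610]
Step 9: x=[8.3949] v=[-1.8023]
Step 10: x=[7.8572] v=[-1.7923]
Step 11: x=[7.3378] v=[-1.7314]
Step 12: x=[6.8514] v=[-1.6213]
Step 13: x=[6.4119] v=[-1.4651]
Step 14: x=[6.0317] v=[-1.2673]
Step 15: x=[5.7217] v=[-1.0335]
Step 16: x=[5.4906] v=[-0.7703]
Step 17: x=[5.3450] v=[-0.4852]
Step 18: x=[5.2891] v=[-0.1863]
Step 19: x=[5.3245] v=[0.1179]
First v>=0 after going negative at step 19, time=5.7000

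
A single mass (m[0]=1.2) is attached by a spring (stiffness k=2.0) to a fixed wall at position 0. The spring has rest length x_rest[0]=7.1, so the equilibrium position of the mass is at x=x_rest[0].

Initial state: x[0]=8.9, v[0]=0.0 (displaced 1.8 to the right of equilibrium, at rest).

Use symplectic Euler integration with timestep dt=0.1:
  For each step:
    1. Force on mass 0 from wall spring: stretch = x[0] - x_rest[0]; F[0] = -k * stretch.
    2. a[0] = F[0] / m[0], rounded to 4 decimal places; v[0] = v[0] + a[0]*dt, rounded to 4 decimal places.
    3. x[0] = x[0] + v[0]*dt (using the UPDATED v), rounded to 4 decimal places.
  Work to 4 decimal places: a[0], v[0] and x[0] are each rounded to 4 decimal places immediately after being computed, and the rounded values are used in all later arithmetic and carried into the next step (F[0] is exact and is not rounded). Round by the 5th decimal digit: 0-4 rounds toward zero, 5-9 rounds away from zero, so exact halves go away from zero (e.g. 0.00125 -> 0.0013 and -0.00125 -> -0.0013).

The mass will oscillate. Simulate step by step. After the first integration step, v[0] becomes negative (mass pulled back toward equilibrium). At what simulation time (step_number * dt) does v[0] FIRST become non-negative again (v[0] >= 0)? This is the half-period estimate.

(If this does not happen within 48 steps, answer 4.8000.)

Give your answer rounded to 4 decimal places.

Step 0: x=[8.9000] v=[0.0000]
Step 1: x=[8.8700] v=[-0.3000]
Step 2: x=[8.8105] v=[-0.5950]
Step 3: x=[8.7225] v=[-0.8801]
Step 4: x=[8.6075] v=[-1.1505]
Step 5: x=[8.4673] v=[-1.4018]
Step 6: x=[8.3043] v=[-1.6297]
Step 7: x=[8.1213] v=[-1.8304]
Step 8: x=[7.9212] v=[-2.0006]
Step 9: x=[7.7075] v=[-2.1375]
Step 10: x=[7.4836] v=[-2.2388]
Step 11: x=[7.2533] v=[-2.3027]
Step 12: x=[7.0205] v=[-2.3283]
Step 13: x=[6.7890] v=[-2.3151]
Step 14: x=[6.5627] v=[-2.2633]
Step 15: x=[6.3453] v=[-2.1738]
Step 16: x=[6.1405] v=[-2.0480]
Step 17: x=[5.9517] v=[-1.8881]
Step 18: x=[5.7820] v=[-1.6967]
Step 19: x=[5.6343] v=[-1.4770]
Step 20: x=[5.5110] v=[-1.2327]
Step 21: x=[5.4142] v=[-0.9679]
Step 22: x=[5.3455] v=[-0.6869]
Step 23: x=[5.3061] v=[-0.3945]
Step 24: x=[5.2966] v=[-0.0955]
Step 25: x=[5.3171] v=[0.2051]
First v>=0 after going negative at step 25, time=2.5000

Answer: 2.5000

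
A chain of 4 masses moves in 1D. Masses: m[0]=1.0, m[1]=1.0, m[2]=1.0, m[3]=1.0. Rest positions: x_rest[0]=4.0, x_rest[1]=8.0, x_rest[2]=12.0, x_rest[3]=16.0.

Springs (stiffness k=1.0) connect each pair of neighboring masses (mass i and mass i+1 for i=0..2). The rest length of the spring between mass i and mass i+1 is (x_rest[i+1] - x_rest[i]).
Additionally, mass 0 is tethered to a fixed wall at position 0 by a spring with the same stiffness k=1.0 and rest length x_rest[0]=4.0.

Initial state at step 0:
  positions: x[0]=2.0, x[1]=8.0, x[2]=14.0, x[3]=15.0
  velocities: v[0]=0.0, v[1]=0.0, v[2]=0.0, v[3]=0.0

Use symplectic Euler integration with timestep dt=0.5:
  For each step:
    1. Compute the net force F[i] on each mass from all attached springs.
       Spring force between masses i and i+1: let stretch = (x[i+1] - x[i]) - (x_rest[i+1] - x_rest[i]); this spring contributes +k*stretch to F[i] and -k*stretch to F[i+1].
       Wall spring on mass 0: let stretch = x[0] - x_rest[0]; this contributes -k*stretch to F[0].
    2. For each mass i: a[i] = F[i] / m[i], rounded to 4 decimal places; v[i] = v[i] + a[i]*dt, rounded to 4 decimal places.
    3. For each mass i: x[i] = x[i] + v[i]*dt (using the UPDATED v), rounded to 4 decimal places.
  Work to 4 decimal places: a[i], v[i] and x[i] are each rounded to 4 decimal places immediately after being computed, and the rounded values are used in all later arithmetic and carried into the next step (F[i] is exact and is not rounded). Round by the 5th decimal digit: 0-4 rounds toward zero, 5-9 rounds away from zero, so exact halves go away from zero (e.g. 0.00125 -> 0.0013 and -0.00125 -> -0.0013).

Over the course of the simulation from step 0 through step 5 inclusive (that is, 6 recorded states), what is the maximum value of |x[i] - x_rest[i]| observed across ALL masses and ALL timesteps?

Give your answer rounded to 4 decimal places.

Answer: 2.0509

Derivation:
Step 0: x=[2.0000 8.0000 14.0000 15.0000] v=[0.0000 0.0000 0.0000 0.0000]
Step 1: x=[3.0000 8.0000 12.7500 15.7500] v=[2.0000 0.0000 -2.5000 1.5000]
Step 2: x=[4.5000 7.9375 11.0625 16.7500] v=[3.0000 -0.1250 -3.3750 2.0000]
Step 3: x=[5.7344 7.7969 10.0156 17.3282] v=[2.4688 -0.2813 -2.0938 1.1563]
Step 4: x=[6.0509 7.6953 10.2422 17.0782] v=[0.6329 -0.2032 0.4532 -0.5000]
Step 5: x=[5.2657 7.8194 11.5411 16.1192] v=[-1.5704 0.2481 2.5978 -1.9180]
Max displacement = 2.0509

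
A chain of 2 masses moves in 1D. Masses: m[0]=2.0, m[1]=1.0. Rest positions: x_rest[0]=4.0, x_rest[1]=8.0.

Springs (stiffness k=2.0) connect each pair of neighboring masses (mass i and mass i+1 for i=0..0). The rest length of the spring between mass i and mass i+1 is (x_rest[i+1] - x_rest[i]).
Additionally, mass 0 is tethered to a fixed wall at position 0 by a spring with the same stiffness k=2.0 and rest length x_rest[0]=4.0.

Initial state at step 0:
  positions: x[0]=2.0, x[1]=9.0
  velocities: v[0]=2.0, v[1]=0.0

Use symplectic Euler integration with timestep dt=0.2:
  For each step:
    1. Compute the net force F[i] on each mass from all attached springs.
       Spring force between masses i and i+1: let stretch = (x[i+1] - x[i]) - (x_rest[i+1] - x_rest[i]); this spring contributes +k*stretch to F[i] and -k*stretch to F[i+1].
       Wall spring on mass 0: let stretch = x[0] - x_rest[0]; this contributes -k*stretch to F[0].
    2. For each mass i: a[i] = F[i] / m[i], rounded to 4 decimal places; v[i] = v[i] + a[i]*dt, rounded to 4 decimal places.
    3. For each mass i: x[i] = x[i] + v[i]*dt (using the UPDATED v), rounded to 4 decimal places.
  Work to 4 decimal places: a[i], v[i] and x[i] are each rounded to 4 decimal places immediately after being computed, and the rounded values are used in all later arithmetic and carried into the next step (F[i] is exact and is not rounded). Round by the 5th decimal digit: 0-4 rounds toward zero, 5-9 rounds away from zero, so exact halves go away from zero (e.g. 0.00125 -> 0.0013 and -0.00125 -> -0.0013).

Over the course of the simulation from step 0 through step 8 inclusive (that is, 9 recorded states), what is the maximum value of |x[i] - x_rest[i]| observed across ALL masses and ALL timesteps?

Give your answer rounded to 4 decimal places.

Step 0: x=[2.0000 9.0000] v=[2.0000 0.0000]
Step 1: x=[2.6000 8.7600] v=[3.0000 -1.2000]
Step 2: x=[3.3424 8.3472] v=[3.7120 -2.0640]
Step 3: x=[4.1513 7.8540] v=[4.0445 -2.4659]
Step 4: x=[4.9423 7.3846] v=[3.9548 -2.3470]
Step 5: x=[5.6333 7.0398] v=[3.4548 -1.7239]
Step 6: x=[6.1552 6.9025] v=[2.6094 -0.6865]
Step 7: x=[6.4608 7.0254] v=[1.5278 0.6146]
Step 8: x=[6.5305 7.4232] v=[0.3486 1.9888]
Max displacement = 2.5305

Answer: 2.5305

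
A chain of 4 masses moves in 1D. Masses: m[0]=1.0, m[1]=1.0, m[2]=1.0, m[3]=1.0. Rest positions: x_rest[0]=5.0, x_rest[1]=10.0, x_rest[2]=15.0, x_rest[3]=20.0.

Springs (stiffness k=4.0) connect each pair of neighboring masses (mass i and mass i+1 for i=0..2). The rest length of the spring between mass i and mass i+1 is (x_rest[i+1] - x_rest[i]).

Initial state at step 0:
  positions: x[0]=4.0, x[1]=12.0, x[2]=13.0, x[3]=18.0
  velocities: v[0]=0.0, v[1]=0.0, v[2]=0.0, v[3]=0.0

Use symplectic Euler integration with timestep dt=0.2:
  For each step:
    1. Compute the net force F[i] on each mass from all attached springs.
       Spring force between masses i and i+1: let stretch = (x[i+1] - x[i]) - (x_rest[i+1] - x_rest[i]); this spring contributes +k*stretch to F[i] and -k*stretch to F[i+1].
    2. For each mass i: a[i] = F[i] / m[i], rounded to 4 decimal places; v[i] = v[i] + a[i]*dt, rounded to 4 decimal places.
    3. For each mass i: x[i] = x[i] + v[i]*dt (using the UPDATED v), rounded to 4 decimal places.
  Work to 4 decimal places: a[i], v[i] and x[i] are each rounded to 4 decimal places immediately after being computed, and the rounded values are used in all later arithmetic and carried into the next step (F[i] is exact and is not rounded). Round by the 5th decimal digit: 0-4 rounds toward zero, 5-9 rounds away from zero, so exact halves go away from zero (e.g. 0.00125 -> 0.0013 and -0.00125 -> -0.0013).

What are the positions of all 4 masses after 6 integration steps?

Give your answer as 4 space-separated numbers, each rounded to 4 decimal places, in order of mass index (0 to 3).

Answer: 4.2851 8.7427 13.4547 20.5178

Derivation:
Step 0: x=[4.0000 12.0000 13.0000 18.0000] v=[0.0000 0.0000 0.0000 0.0000]
Step 1: x=[4.4800 10.8800 13.6400 18.0000] v=[2.4000 -5.6000 3.2000 0.0000]
Step 2: x=[5.1840 9.1776 14.5360 18.1024] v=[3.5200 -8.5120 4.4800 0.5120]
Step 3: x=[5.7270 7.6936 15.1453 18.4342] v=[2.7149 -7.4202 3.0464 1.6589]
Step 4: x=[5.7846 7.0872 15.0885 19.0398] v=[0.2882 -3.0321 -0.2838 3.0278]
Step 5: x=[5.2507 7.5526 14.3837 19.8132] v=[-2.6697 2.3269 -3.5238 3.8668]
Step 6: x=[4.2851 8.7427 13.4547 20.5178] v=[-4.8282 5.9503 -4.6451 3.5232]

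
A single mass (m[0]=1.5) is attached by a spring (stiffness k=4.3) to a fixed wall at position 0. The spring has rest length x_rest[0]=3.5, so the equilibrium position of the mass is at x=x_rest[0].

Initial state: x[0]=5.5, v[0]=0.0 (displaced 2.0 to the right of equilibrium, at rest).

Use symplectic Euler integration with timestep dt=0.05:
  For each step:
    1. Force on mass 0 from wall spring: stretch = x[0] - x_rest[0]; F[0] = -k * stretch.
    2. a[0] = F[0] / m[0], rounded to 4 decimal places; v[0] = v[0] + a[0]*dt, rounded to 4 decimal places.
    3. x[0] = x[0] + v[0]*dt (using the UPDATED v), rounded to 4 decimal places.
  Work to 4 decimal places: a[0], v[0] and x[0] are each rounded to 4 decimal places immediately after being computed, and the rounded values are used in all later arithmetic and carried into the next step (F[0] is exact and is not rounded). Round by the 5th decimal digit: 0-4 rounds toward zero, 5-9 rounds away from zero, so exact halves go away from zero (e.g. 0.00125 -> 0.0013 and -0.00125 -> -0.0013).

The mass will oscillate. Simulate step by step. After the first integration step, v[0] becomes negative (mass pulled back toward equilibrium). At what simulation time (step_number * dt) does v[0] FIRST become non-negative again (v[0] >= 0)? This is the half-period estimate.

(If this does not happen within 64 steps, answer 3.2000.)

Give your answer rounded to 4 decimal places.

Step 0: x=[5.5000] v=[0.0000]
Step 1: x=[5.4857] v=[-0.2867]
Step 2: x=[5.4571] v=[-0.5713]
Step 3: x=[5.4145] v=[-0.8518]
Step 4: x=[5.3582] v=[-1.1262]
Step 5: x=[5.2886] v=[-1.3925]
Step 6: x=[5.2062] v=[-1.6489]
Step 7: x=[5.1115] v=[-1.8935]
Step 8: x=[5.0053] v=[-2.1245]
Step 9: x=[4.8883] v=[-2.3403]
Step 10: x=[4.7613] v=[-2.5393]
Step 11: x=[4.6253] v=[-2.7201]
Step 12: x=[4.4812] v=[-2.8814]
Step 13: x=[4.3301] v=[-3.0220]
Step 14: x=[4.1731] v=[-3.1410]
Step 15: x=[4.0112] v=[-3.2375]
Step 16: x=[3.8457] v=[-3.3108]
Step 17: x=[3.6777] v=[-3.3604]
Step 18: x=[3.5084] v=[-3.3859]
Step 19: x=[3.3390] v=[-3.3871]
Step 20: x=[3.1708] v=[-3.3640]
Step 21: x=[3.0050] v=[-3.3168]
Step 22: x=[2.8427] v=[-3.2459]
Step 23: x=[2.6851] v=[-3.1517]
Step 24: x=[2.5334] v=[-3.0349]
Step 25: x=[2.3886] v=[-2.8964]
Step 26: x=[2.2517] v=[-2.7371]
Step 27: x=[2.1238] v=[-2.5582]
Step 28: x=[2.0058] v=[-2.3609]
Step 29: x=[1.8985] v=[-2.1467]
Step 30: x=[1.8026] v=[-1.9172]
Step 31: x=[1.7189] v=[-1.6739]
Step 32: x=[1.6480] v=[-1.4186]
Step 33: x=[1.5903] v=[-1.1531]
Step 34: x=[1.5463] v=[-0.8794]
Step 35: x=[1.5163] v=[-0.5994]
Step 36: x=[1.5005] v=[-0.3151]
Step 37: x=[1.4991] v=[-0.0285]
Step 38: x=[1.5120] v=[0.2583]
First v>=0 after going negative at step 38, time=1.9000

Answer: 1.9000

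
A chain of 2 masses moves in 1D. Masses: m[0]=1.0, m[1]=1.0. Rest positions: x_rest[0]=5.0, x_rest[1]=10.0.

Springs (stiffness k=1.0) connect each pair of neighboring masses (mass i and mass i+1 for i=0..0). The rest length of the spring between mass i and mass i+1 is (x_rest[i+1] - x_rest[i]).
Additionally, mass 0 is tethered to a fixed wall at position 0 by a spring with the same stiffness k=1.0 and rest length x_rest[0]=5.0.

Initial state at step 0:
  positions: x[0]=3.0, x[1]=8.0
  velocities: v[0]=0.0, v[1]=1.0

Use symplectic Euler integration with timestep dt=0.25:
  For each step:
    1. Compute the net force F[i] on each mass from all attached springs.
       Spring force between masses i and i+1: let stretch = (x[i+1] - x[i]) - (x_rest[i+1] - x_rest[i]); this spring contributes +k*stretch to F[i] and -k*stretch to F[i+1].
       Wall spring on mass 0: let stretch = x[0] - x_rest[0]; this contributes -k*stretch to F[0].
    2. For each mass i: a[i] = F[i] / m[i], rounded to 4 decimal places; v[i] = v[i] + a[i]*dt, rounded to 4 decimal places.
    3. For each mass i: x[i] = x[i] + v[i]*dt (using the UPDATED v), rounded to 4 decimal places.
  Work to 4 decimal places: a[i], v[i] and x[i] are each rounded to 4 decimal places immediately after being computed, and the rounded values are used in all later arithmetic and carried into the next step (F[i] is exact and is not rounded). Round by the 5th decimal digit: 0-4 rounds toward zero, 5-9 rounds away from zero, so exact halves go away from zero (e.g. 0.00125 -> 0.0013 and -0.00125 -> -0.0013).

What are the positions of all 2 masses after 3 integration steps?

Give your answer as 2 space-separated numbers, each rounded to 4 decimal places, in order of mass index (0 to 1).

Step 0: x=[3.0000 8.0000] v=[0.0000 1.0000]
Step 1: x=[3.1250 8.2500] v=[0.5000 1.0000]
Step 2: x=[3.3750 8.4922] v=[1.0000 0.9688]
Step 3: x=[3.7339 8.7271] v=[1.4356 0.9395]

Answer: 3.7339 8.7271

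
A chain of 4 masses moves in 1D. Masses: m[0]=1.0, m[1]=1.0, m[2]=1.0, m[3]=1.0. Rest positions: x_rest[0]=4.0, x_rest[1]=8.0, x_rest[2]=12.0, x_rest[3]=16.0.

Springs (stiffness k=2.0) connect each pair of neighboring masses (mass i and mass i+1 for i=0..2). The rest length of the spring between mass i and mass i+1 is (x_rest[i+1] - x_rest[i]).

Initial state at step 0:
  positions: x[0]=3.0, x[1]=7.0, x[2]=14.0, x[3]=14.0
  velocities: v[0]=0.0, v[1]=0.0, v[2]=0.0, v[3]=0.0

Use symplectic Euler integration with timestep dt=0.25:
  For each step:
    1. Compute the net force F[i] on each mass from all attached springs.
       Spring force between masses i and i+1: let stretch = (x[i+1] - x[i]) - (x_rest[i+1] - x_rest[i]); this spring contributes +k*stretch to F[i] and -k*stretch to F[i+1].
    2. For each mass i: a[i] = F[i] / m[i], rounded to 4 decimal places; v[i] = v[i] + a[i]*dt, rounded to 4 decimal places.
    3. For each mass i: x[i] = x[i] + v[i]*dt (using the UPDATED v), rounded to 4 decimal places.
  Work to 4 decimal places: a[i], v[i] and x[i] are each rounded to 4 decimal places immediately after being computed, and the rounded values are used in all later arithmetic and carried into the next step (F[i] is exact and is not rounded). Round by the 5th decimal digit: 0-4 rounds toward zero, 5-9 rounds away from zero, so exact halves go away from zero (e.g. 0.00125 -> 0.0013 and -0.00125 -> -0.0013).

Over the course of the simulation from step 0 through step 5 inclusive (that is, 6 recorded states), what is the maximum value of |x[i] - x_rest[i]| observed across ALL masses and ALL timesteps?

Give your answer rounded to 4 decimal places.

Answer: 2.8013

Derivation:
Step 0: x=[3.0000 7.0000 14.0000 14.0000] v=[0.0000 0.0000 0.0000 0.0000]
Step 1: x=[3.0000 7.3750 13.1250 14.5000] v=[0.0000 1.5000 -3.5000 2.0000]
Step 2: x=[3.0469 7.9219 11.7031 15.3281] v=[0.1875 2.1875 -5.6875 3.3125]
Step 3: x=[3.2032 8.3321 10.2617 16.2031] v=[0.6250 1.6406 -5.7656 3.5000]
Step 4: x=[3.5006 8.3424 9.3218 16.8354] v=[1.1895 0.0410 -3.7597 2.5293]
Step 5: x=[3.9032 7.8699 9.1987 17.0285] v=[1.6104 -1.8902 -0.4926 0.7725]
Max displacement = 2.8013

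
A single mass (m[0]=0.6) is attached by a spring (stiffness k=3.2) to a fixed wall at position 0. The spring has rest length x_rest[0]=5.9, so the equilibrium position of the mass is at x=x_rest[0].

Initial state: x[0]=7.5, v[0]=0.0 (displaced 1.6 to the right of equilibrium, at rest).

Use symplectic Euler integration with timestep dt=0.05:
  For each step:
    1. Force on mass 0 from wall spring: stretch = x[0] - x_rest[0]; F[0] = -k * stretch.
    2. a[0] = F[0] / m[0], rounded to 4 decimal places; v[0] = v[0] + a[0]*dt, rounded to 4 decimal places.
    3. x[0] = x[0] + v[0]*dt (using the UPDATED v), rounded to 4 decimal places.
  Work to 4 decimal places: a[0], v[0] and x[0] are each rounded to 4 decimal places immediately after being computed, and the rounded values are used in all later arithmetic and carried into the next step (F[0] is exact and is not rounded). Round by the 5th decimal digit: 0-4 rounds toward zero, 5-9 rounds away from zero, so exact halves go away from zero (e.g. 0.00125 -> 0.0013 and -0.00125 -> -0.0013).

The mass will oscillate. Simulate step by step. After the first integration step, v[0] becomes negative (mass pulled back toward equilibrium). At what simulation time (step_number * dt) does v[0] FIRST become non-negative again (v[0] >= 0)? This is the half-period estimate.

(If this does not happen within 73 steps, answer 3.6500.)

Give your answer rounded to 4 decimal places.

Answer: 1.4000

Derivation:
Step 0: x=[7.5000] v=[0.0000]
Step 1: x=[7.4787] v=[-0.4267]
Step 2: x=[7.4363] v=[-0.8477]
Step 3: x=[7.3734] v=[-1.2574]
Step 4: x=[7.2909] v=[-1.6503]
Step 5: x=[7.1898] v=[-2.0212]
Step 6: x=[7.0715] v=[-2.3651]
Step 7: x=[6.9376] v=[-2.6775]
Step 8: x=[6.7899] v=[-2.9542]
Step 9: x=[6.6303] v=[-3.1915]
Step 10: x=[6.4610] v=[-3.3862]
Step 11: x=[6.2842] v=[-3.5358]
Step 12: x=[6.1023] v=[-3.6383]
Step 13: x=[5.9177] v=[-3.6922]
Step 14: x=[5.7329] v=[-3.6969]
Step 15: x=[5.5503] v=[-3.6523]
Step 16: x=[5.3724] v=[-3.5590]
Step 17: x=[5.2015] v=[-3.4183]
Step 18: x=[5.0399] v=[-3.2320]
Step 19: x=[4.8898] v=[-3.0026]
Step 20: x=[4.7531] v=[-2.7332]
Step 21: x=[4.6317] v=[-2.4274]
Step 22: x=[4.5272] v=[-2.0892]
Step 23: x=[4.4410] v=[-1.7231]
Step 24: x=[4.3743] v=[-1.3340]
Step 25: x=[4.3279] v=[-0.9271]
Step 26: x=[4.3025] v=[-0.5079]
Step 27: x=[4.2984] v=[-0.0819]
Step 28: x=[4.3157] v=[0.3452]
First v>=0 after going negative at step 28, time=1.4000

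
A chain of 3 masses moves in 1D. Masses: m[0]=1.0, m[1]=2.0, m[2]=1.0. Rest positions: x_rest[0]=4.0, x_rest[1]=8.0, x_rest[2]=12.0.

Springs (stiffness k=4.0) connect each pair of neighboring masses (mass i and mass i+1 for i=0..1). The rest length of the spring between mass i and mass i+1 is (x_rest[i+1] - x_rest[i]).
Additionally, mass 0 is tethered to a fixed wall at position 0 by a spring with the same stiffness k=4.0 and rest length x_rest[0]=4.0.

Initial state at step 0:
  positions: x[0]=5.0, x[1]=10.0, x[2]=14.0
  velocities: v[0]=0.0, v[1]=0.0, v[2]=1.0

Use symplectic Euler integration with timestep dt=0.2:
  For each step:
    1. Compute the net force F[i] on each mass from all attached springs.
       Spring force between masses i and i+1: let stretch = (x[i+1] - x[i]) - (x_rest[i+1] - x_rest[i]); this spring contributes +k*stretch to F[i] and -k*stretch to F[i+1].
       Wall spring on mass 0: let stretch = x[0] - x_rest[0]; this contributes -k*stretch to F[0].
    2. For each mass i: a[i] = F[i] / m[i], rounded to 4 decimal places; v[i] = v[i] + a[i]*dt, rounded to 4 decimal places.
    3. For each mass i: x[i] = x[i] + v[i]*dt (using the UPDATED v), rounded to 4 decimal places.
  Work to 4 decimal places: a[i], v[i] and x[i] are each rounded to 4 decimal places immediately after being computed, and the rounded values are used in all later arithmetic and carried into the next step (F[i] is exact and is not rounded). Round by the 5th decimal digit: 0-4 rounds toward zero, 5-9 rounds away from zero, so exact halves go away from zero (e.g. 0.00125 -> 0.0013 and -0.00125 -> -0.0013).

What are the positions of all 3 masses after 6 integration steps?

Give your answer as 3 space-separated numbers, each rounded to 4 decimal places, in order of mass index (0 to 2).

Answer: 4.6054 9.2593 13.8359

Derivation:
Step 0: x=[5.0000 10.0000 14.0000] v=[0.0000 0.0000 1.0000]
Step 1: x=[5.0000 9.9200 14.2000] v=[0.0000 -0.4000 1.0000]
Step 2: x=[4.9872 9.7888 14.3552] v=[-0.0640 -0.6560 0.7760]
Step 3: x=[4.9447 9.6388 14.4198] v=[-0.2125 -0.7501 0.3229]
Step 4: x=[4.8621 9.4957 14.3594] v=[-0.4130 -0.7153 -0.3019]
Step 5: x=[4.7429 9.3710 14.1608] v=[-0.5958 -0.6233 -0.9929]
Step 6: x=[4.6054 9.2593 13.8359] v=[-0.6876 -0.5586 -1.6247]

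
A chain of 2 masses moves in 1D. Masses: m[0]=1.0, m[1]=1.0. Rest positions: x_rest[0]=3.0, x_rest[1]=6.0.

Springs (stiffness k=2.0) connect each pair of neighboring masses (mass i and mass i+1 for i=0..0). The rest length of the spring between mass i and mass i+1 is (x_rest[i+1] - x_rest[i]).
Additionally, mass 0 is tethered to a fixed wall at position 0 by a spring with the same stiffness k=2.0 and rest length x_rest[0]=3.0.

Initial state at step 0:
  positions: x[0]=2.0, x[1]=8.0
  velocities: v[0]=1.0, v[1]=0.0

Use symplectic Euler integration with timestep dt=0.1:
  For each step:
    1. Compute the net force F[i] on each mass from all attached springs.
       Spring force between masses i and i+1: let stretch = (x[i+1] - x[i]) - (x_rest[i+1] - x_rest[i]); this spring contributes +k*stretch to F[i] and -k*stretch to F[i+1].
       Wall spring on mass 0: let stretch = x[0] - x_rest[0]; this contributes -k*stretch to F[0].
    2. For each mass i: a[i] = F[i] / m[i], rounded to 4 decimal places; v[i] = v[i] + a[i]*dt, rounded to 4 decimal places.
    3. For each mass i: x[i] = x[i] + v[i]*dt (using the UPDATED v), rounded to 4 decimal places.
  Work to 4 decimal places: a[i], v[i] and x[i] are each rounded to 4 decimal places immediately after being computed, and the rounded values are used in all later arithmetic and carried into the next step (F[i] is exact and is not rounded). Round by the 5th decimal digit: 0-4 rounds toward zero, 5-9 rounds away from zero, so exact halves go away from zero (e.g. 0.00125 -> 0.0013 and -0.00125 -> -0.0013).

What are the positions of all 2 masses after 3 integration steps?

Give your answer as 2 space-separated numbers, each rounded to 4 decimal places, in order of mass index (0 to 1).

Step 0: x=[2.0000 8.0000] v=[1.0000 0.0000]
Step 1: x=[2.1800 7.9400] v=[1.8000 -0.6000]
Step 2: x=[2.4316 7.8248] v=[2.5160 -1.1520]
Step 3: x=[2.7424 7.6617] v=[3.1083 -1.6306]

Answer: 2.7424 7.6617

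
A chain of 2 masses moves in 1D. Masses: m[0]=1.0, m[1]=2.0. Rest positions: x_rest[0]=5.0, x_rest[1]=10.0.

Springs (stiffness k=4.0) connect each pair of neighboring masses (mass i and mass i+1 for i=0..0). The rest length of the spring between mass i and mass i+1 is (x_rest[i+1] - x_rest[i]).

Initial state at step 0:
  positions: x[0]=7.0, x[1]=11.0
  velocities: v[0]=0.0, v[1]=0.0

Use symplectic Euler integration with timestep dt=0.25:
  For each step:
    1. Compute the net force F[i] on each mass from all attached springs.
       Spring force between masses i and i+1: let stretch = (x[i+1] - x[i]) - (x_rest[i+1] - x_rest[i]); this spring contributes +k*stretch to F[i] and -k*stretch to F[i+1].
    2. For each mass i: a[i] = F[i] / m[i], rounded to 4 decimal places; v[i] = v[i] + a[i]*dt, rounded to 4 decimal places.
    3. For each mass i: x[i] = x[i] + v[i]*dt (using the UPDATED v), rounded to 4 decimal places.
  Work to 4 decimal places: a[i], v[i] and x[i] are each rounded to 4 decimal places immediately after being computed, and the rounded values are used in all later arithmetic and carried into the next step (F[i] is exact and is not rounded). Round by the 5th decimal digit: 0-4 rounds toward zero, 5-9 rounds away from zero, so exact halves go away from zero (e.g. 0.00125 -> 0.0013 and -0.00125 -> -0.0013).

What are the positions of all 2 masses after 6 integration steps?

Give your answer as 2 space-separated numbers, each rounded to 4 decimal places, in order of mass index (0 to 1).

Step 0: x=[7.0000 11.0000] v=[0.0000 0.0000]
Step 1: x=[6.7500 11.1250] v=[-1.0000 0.5000]
Step 2: x=[6.3438 11.3281] v=[-1.6250 0.8125]
Step 3: x=[5.9336 11.5332] v=[-1.6407 0.8204]
Step 4: x=[5.6733 11.6634] v=[-1.0411 0.5206]
Step 5: x=[5.6606 11.6698] v=[-0.0510 0.0256]
Step 6: x=[5.9002 11.5501] v=[0.9582 -0.4790]

Answer: 5.9002 11.5501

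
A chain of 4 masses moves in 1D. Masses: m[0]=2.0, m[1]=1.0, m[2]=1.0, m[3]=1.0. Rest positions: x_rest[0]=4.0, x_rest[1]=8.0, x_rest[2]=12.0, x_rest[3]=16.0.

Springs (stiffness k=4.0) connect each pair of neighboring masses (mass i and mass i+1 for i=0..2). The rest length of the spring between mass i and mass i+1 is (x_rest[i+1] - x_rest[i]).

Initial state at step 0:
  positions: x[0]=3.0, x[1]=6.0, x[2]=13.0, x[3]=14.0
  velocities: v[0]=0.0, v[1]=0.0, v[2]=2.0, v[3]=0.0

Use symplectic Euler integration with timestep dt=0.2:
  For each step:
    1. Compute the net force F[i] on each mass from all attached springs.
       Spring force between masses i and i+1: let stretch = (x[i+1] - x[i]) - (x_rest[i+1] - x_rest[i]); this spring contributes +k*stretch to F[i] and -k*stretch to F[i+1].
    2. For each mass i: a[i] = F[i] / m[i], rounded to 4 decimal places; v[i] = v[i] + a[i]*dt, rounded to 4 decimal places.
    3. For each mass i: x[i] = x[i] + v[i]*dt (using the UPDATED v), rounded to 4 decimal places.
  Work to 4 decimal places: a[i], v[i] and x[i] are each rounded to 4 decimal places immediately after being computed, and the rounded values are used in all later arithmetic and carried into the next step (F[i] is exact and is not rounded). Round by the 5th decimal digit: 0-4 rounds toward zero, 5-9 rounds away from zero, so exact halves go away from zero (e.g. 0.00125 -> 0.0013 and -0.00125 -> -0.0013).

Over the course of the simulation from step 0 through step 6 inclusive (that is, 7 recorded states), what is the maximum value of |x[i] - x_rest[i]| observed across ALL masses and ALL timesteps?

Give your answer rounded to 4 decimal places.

Step 0: x=[3.0000 6.0000 13.0000 14.0000] v=[0.0000 0.0000 2.0000 0.0000]
Step 1: x=[2.9200 6.6400 12.4400 14.4800] v=[-0.4000 3.2000 -2.8000 2.4000]
Step 2: x=[2.8176 7.6128 11.2784 15.2736] v=[-0.5120 4.8640 -5.8080 3.9680]
Step 3: x=[2.7788 8.4049 10.1695 16.0680] v=[-0.1939 3.9603 -5.5443 3.9718]
Step 4: x=[2.8701 8.5791 9.7221 16.5586] v=[0.4565 0.8711 -2.2372 2.4530]
Step 5: x=[3.0981 8.0228 10.1856 16.5954] v=[1.1401 -2.7817 2.3176 0.1838]
Step 6: x=[3.4001 7.0246 11.3286 16.2466] v=[1.5100 -4.9912 5.7152 -1.7440]
Max displacement = 2.2779

Answer: 2.2779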